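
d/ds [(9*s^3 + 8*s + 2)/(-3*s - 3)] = (-6*s^3 - 9*s^2 - 2)/(s^2 + 2*s + 1)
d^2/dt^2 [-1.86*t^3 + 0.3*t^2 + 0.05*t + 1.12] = 0.6 - 11.16*t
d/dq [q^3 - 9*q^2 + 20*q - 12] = 3*q^2 - 18*q + 20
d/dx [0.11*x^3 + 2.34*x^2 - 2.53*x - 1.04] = 0.33*x^2 + 4.68*x - 2.53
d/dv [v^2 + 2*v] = 2*v + 2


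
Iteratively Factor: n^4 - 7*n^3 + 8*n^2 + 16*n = (n)*(n^3 - 7*n^2 + 8*n + 16) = n*(n - 4)*(n^2 - 3*n - 4) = n*(n - 4)*(n + 1)*(n - 4)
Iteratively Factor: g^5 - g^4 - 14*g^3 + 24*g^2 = (g - 3)*(g^4 + 2*g^3 - 8*g^2) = (g - 3)*(g + 4)*(g^3 - 2*g^2) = g*(g - 3)*(g + 4)*(g^2 - 2*g) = g*(g - 3)*(g - 2)*(g + 4)*(g)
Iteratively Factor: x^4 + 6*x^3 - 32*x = (x + 4)*(x^3 + 2*x^2 - 8*x) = (x - 2)*(x + 4)*(x^2 + 4*x) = x*(x - 2)*(x + 4)*(x + 4)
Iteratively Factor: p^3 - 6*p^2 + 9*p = (p)*(p^2 - 6*p + 9) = p*(p - 3)*(p - 3)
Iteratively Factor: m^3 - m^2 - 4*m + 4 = (m - 1)*(m^2 - 4) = (m - 1)*(m + 2)*(m - 2)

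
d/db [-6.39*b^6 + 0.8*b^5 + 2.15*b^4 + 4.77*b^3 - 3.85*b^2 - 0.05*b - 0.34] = -38.34*b^5 + 4.0*b^4 + 8.6*b^3 + 14.31*b^2 - 7.7*b - 0.05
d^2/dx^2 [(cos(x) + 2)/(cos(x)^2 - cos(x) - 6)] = (sin(x)^2 - 3*cos(x) + 1)/(cos(x) - 3)^3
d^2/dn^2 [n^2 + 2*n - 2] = 2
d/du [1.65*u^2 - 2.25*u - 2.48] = 3.3*u - 2.25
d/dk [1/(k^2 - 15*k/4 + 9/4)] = 4*(15 - 8*k)/(4*k^2 - 15*k + 9)^2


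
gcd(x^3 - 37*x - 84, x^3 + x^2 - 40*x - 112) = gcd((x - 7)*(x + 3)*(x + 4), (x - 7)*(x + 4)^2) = x^2 - 3*x - 28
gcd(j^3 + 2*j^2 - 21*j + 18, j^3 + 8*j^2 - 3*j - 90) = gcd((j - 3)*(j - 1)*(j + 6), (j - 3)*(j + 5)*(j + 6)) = j^2 + 3*j - 18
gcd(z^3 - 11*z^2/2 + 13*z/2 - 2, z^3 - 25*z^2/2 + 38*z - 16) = z^2 - 9*z/2 + 2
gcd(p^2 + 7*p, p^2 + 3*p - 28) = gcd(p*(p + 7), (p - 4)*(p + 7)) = p + 7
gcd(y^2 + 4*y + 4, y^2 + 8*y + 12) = y + 2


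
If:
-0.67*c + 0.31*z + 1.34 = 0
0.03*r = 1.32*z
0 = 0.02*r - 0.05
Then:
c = 2.03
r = 2.50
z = 0.06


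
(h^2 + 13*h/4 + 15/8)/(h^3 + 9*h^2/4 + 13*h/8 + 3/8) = (2*h + 5)/(2*h^2 + 3*h + 1)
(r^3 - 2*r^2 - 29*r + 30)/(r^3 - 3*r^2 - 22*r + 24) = (r + 5)/(r + 4)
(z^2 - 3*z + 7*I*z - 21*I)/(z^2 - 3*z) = (z + 7*I)/z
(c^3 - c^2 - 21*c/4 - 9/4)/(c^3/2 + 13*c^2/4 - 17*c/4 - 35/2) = (4*c^3 - 4*c^2 - 21*c - 9)/(2*c^3 + 13*c^2 - 17*c - 70)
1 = 1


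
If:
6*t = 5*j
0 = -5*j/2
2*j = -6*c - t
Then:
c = 0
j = 0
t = 0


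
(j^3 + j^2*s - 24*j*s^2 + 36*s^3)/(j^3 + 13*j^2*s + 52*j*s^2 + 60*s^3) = (j^2 - 5*j*s + 6*s^2)/(j^2 + 7*j*s + 10*s^2)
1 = 1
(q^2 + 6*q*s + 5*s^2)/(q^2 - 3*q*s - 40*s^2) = (q + s)/(q - 8*s)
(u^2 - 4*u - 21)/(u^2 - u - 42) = (u + 3)/(u + 6)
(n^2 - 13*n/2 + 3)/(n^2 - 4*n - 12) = (n - 1/2)/(n + 2)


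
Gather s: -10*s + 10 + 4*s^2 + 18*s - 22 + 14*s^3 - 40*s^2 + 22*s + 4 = 14*s^3 - 36*s^2 + 30*s - 8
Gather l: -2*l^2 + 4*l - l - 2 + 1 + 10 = -2*l^2 + 3*l + 9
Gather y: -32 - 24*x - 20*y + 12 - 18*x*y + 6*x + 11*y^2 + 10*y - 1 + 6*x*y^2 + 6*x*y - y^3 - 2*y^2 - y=-18*x - y^3 + y^2*(6*x + 9) + y*(-12*x - 11) - 21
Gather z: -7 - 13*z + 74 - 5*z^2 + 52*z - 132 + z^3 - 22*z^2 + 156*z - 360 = z^3 - 27*z^2 + 195*z - 425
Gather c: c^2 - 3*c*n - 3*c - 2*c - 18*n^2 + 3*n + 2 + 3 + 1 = c^2 + c*(-3*n - 5) - 18*n^2 + 3*n + 6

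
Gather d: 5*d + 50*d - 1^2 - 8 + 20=55*d + 11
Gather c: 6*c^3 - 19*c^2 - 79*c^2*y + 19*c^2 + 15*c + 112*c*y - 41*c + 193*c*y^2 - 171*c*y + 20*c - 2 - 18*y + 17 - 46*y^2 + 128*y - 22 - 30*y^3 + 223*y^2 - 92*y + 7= 6*c^3 - 79*c^2*y + c*(193*y^2 - 59*y - 6) - 30*y^3 + 177*y^2 + 18*y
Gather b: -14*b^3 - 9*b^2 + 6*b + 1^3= -14*b^3 - 9*b^2 + 6*b + 1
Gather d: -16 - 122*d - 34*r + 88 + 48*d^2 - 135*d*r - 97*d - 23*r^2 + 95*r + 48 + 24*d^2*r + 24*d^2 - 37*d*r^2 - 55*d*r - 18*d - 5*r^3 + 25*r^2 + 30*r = d^2*(24*r + 72) + d*(-37*r^2 - 190*r - 237) - 5*r^3 + 2*r^2 + 91*r + 120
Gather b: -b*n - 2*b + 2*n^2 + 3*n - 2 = b*(-n - 2) + 2*n^2 + 3*n - 2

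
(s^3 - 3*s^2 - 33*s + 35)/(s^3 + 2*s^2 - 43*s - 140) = (s - 1)/(s + 4)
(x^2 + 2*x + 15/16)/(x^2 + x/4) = (16*x^2 + 32*x + 15)/(4*x*(4*x + 1))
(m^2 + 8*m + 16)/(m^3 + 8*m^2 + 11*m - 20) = (m + 4)/(m^2 + 4*m - 5)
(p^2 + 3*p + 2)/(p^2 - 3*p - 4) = (p + 2)/(p - 4)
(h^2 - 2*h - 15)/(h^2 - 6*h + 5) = (h + 3)/(h - 1)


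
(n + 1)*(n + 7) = n^2 + 8*n + 7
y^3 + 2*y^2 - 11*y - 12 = (y - 3)*(y + 1)*(y + 4)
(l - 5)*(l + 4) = l^2 - l - 20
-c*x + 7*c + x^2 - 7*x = (-c + x)*(x - 7)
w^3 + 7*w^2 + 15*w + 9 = (w + 1)*(w + 3)^2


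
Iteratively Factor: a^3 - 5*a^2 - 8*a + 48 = (a - 4)*(a^2 - a - 12) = (a - 4)*(a + 3)*(a - 4)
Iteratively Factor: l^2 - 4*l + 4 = (l - 2)*(l - 2)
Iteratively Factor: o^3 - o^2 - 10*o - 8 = (o + 1)*(o^2 - 2*o - 8) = (o - 4)*(o + 1)*(o + 2)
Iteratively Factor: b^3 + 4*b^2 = (b)*(b^2 + 4*b) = b^2*(b + 4)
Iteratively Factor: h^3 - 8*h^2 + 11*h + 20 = (h - 4)*(h^2 - 4*h - 5) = (h - 4)*(h + 1)*(h - 5)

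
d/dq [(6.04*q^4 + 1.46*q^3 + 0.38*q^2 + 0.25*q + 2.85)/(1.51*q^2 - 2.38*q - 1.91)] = (18.2408*q^5 - 40.921*q^4 - 53.0952*q^3 - 9.6477*q^2 - 10.0586*q + 6.3055)/(2.2801*q^4 - 7.1876*q^3 - 0.103800000000001*q^2 + 9.0916*q + 3.6481)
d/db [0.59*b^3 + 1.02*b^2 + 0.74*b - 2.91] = 1.77*b^2 + 2.04*b + 0.74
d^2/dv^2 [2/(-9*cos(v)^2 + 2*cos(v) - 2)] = (-648*sin(v)^4 + 188*sin(v)^2 - 143*cos(v) + 27*cos(3*v) + 404)/(9*sin(v)^2 + 2*cos(v) - 11)^3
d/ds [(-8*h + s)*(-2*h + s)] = -10*h + 2*s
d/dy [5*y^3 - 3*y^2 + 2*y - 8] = 15*y^2 - 6*y + 2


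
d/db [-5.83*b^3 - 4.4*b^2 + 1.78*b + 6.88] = -17.49*b^2 - 8.8*b + 1.78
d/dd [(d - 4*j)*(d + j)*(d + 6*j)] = 3*d^2 + 6*d*j - 22*j^2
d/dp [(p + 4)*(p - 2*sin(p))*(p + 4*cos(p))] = -(p + 4)*(p - 2*sin(p))*(4*sin(p) - 1) - (p + 4)*(p + 4*cos(p))*(2*cos(p) - 1) + (p - 2*sin(p))*(p + 4*cos(p))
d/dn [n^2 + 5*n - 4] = 2*n + 5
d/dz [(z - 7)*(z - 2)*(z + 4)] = 3*z^2 - 10*z - 22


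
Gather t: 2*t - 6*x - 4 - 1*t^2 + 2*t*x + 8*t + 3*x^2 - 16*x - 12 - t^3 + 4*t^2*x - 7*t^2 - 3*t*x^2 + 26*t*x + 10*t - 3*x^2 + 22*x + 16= -t^3 + t^2*(4*x - 8) + t*(-3*x^2 + 28*x + 20)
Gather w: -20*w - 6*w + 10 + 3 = 13 - 26*w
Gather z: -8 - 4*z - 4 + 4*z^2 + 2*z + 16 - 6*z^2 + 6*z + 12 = -2*z^2 + 4*z + 16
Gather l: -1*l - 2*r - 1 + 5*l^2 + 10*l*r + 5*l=5*l^2 + l*(10*r + 4) - 2*r - 1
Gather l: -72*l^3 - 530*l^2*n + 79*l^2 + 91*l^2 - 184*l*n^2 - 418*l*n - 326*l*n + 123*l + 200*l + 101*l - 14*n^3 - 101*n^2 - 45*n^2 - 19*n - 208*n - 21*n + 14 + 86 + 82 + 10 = -72*l^3 + l^2*(170 - 530*n) + l*(-184*n^2 - 744*n + 424) - 14*n^3 - 146*n^2 - 248*n + 192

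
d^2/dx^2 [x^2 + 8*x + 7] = 2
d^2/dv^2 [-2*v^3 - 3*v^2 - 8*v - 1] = -12*v - 6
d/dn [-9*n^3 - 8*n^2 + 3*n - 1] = -27*n^2 - 16*n + 3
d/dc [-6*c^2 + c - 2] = 1 - 12*c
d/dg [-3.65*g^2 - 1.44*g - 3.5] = -7.3*g - 1.44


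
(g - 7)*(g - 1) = g^2 - 8*g + 7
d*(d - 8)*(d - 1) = d^3 - 9*d^2 + 8*d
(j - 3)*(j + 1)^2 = j^3 - j^2 - 5*j - 3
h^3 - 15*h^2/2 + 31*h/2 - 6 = (h - 4)*(h - 3)*(h - 1/2)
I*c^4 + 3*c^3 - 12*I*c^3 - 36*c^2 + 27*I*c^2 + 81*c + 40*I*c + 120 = (c - 8)*(c - 5)*(c - 3*I)*(I*c + I)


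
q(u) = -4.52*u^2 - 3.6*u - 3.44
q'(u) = -9.04*u - 3.6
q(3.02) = -55.54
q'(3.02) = -30.90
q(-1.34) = -6.73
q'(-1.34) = 8.51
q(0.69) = -8.08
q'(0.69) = -9.84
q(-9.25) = -356.88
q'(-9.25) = 80.02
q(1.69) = -22.43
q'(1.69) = -18.88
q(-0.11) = -3.10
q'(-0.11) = -2.61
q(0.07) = -3.71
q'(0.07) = -4.23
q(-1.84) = -12.12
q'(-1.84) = 13.03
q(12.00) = -697.52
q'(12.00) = -112.08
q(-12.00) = -611.12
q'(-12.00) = 104.88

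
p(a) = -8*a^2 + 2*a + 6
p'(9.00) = -142.00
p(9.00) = -624.00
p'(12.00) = -190.00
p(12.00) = -1122.00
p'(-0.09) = 3.44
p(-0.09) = 5.76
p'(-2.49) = 41.84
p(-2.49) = -48.58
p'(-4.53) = 74.48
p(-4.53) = -167.23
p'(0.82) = -11.12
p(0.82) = 2.26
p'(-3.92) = 64.72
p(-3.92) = -124.77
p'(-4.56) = 74.96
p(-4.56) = -169.47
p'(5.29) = -82.64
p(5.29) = -207.29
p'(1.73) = -25.68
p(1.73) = -14.48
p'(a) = 2 - 16*a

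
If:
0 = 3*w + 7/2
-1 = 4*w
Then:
No Solution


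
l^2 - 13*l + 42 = (l - 7)*(l - 6)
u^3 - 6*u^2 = u^2*(u - 6)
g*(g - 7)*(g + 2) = g^3 - 5*g^2 - 14*g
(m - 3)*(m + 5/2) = m^2 - m/2 - 15/2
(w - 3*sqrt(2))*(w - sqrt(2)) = w^2 - 4*sqrt(2)*w + 6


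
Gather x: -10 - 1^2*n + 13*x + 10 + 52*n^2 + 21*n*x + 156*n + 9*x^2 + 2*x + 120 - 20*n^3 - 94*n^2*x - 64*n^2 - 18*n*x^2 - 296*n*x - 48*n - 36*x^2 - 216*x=-20*n^3 - 12*n^2 + 107*n + x^2*(-18*n - 27) + x*(-94*n^2 - 275*n - 201) + 120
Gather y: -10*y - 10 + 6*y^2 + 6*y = 6*y^2 - 4*y - 10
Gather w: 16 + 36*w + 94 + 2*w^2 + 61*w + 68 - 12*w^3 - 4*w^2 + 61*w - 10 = -12*w^3 - 2*w^2 + 158*w + 168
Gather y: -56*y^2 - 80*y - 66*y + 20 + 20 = -56*y^2 - 146*y + 40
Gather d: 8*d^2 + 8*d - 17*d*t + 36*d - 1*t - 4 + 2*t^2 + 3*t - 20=8*d^2 + d*(44 - 17*t) + 2*t^2 + 2*t - 24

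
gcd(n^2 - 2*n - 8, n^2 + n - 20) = n - 4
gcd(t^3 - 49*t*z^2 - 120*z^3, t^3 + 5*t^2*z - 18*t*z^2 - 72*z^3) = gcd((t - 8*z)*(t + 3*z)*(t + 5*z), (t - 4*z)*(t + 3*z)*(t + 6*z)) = t + 3*z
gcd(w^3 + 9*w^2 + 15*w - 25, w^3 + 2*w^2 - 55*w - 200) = w^2 + 10*w + 25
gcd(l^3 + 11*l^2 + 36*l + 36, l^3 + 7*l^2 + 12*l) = l + 3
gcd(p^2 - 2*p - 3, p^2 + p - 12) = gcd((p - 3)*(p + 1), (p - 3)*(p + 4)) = p - 3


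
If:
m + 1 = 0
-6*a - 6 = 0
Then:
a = -1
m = -1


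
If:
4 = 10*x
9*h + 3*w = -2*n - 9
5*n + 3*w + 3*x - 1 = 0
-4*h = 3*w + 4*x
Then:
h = -199/165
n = -113/165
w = 532/495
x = 2/5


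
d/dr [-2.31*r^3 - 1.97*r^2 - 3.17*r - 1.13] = -6.93*r^2 - 3.94*r - 3.17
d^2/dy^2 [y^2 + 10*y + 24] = 2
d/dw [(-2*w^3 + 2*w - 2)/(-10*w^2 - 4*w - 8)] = (5*w^4 + 4*w^3 + 17*w^2 - 10*w - 6)/(25*w^4 + 20*w^3 + 44*w^2 + 16*w + 16)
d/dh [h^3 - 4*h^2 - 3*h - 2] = 3*h^2 - 8*h - 3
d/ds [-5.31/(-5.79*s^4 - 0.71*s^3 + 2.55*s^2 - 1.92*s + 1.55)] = (-122.9796*s^3 - 11.3103*s^2 + 27.081*s - 10.1952)/(5.79*s^4 + 0.71*s^3 - 2.55*s^2 + 1.92*s - 1.55)^2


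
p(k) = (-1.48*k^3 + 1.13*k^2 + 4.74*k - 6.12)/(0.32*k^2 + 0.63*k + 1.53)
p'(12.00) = -4.61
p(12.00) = -42.49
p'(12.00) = -4.61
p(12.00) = -42.49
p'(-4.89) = -6.97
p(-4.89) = 27.99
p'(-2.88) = -10.90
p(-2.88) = 10.53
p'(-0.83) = 0.39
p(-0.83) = -6.87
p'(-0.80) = 0.73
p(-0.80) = -6.85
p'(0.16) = 4.50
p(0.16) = -3.26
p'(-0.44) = 3.78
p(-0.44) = -5.98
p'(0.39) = 3.82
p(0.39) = -2.30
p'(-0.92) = -0.67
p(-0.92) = -6.86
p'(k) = (-0.64*k - 0.63)*(-1.48*k^3 + 1.13*k^2 + 4.74*k - 6.12)/(0.32*k^2 + 0.63*k + 1.53)^2 + (-4.44*k^2 + 2.26*k + 4.74)/(0.32*k^2 + 0.63*k + 1.53)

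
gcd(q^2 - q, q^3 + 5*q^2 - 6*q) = q^2 - q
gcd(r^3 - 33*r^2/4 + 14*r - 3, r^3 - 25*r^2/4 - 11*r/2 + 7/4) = r - 1/4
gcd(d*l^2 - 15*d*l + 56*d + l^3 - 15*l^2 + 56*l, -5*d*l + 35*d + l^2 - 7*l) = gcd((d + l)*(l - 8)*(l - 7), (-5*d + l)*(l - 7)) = l - 7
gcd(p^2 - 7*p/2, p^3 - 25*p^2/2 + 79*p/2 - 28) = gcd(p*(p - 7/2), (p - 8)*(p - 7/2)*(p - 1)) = p - 7/2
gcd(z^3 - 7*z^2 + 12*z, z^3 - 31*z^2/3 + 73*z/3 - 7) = z - 3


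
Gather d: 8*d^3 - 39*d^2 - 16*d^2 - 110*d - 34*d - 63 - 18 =8*d^3 - 55*d^2 - 144*d - 81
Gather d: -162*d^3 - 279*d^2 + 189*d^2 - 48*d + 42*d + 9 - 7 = -162*d^3 - 90*d^2 - 6*d + 2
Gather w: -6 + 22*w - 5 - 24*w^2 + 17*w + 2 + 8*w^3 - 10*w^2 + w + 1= 8*w^3 - 34*w^2 + 40*w - 8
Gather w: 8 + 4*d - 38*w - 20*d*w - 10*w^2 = 4*d - 10*w^2 + w*(-20*d - 38) + 8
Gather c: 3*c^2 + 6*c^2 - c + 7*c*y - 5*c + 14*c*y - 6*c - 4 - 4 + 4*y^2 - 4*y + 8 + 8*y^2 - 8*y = 9*c^2 + c*(21*y - 12) + 12*y^2 - 12*y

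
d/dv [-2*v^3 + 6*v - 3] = 6 - 6*v^2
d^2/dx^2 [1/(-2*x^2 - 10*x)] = (x*(x + 5) - (2*x + 5)^2)/(x^3*(x + 5)^3)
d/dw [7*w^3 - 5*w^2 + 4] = w*(21*w - 10)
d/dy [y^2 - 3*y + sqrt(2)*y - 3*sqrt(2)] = 2*y - 3 + sqrt(2)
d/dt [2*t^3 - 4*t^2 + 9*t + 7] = 6*t^2 - 8*t + 9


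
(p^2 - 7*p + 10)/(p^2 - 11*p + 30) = (p - 2)/(p - 6)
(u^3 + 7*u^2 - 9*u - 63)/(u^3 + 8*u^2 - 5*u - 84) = (u + 3)/(u + 4)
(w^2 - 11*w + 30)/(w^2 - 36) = (w - 5)/(w + 6)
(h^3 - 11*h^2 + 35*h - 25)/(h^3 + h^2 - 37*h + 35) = (h - 5)/(h + 7)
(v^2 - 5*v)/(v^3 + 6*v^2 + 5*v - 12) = v*(v - 5)/(v^3 + 6*v^2 + 5*v - 12)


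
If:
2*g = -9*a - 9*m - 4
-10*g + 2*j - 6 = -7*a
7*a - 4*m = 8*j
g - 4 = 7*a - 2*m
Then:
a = -1832/2973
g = -1172/991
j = -2249/2973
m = 1292/2973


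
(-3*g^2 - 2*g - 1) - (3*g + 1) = -3*g^2 - 5*g - 2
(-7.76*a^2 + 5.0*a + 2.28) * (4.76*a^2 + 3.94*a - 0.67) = -36.9376*a^4 - 6.7744*a^3 + 35.752*a^2 + 5.6332*a - 1.5276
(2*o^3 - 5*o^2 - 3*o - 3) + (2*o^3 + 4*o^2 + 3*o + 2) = 4*o^3 - o^2 - 1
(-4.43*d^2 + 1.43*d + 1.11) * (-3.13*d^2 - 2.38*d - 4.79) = 13.8659*d^4 + 6.0675*d^3 + 14.342*d^2 - 9.4915*d - 5.3169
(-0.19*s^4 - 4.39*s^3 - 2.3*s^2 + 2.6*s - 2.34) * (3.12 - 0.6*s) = 0.114*s^5 + 2.0412*s^4 - 12.3168*s^3 - 8.736*s^2 + 9.516*s - 7.3008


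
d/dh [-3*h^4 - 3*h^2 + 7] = -12*h^3 - 6*h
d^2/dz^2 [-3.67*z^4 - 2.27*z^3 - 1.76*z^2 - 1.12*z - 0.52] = -44.04*z^2 - 13.62*z - 3.52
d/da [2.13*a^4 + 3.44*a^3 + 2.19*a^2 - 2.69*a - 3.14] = 8.52*a^3 + 10.32*a^2 + 4.38*a - 2.69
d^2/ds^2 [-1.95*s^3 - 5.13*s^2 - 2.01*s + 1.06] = -11.7*s - 10.26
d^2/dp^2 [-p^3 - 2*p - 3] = -6*p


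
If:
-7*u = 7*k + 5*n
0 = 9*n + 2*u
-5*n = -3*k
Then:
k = 0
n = 0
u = 0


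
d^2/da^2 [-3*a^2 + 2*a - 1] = -6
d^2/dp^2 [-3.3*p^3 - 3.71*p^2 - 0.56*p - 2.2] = -19.8*p - 7.42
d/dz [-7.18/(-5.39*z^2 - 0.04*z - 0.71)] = (-77.4004*z - 0.2872)/(5.39*z^2 + 0.04*z + 0.71)^2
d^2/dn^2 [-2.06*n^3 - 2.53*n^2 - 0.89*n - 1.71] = -12.36*n - 5.06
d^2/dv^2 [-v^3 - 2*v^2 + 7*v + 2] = -6*v - 4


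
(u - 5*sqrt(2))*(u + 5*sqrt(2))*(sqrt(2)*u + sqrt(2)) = sqrt(2)*u^3 + sqrt(2)*u^2 - 50*sqrt(2)*u - 50*sqrt(2)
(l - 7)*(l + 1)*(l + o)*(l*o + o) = l^4*o + l^3*o^2 - 5*l^3*o - 5*l^2*o^2 - 13*l^2*o - 13*l*o^2 - 7*l*o - 7*o^2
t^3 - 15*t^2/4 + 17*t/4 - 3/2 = (t - 2)*(t - 1)*(t - 3/4)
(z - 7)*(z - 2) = z^2 - 9*z + 14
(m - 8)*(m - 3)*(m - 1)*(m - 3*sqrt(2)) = m^4 - 12*m^3 - 3*sqrt(2)*m^3 + 35*m^2 + 36*sqrt(2)*m^2 - 105*sqrt(2)*m - 24*m + 72*sqrt(2)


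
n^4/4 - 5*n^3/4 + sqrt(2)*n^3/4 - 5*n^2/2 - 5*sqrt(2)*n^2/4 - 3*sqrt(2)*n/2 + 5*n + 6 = (n/2 + 1/2)*(n/2 + sqrt(2))*(n - 6)*(n - sqrt(2))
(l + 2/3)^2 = l^2 + 4*l/3 + 4/9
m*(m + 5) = m^2 + 5*m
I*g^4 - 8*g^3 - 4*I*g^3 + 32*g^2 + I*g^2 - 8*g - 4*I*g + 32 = (g - 4)*(g + I)*(g + 8*I)*(I*g + 1)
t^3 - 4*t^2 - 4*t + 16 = (t - 4)*(t - 2)*(t + 2)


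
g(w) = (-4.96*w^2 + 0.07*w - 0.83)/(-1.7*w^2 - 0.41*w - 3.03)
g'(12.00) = 0.01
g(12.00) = 2.83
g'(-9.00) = -0.00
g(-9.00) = 2.94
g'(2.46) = 0.39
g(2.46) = 2.14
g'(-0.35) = -1.03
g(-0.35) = 0.47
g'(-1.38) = -1.05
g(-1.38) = 1.82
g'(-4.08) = -0.09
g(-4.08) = 2.82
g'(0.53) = 1.04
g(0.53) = 0.59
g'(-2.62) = -0.31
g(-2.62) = 2.57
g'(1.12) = 1.03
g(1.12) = 1.24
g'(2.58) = 0.35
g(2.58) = 2.19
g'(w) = (0.07 - 9.92*w)/(-1.7*w^2 - 0.41*w - 3.03) + (3.4*w + 0.41)*(-4.96*w^2 + 0.07*w - 0.83)/(-1.7*w^2 - 0.41*w - 3.03)^2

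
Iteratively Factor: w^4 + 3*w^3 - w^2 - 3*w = (w + 3)*(w^3 - w) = w*(w + 3)*(w^2 - 1) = w*(w - 1)*(w + 3)*(w + 1)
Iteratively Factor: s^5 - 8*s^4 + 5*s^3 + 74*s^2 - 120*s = (s)*(s^4 - 8*s^3 + 5*s^2 + 74*s - 120) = s*(s + 3)*(s^3 - 11*s^2 + 38*s - 40) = s*(s - 2)*(s + 3)*(s^2 - 9*s + 20) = s*(s - 5)*(s - 2)*(s + 3)*(s - 4)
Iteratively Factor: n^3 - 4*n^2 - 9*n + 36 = (n + 3)*(n^2 - 7*n + 12) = (n - 4)*(n + 3)*(n - 3)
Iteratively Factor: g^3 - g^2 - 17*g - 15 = (g + 3)*(g^2 - 4*g - 5) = (g - 5)*(g + 3)*(g + 1)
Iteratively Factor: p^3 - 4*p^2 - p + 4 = (p - 1)*(p^2 - 3*p - 4) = (p - 4)*(p - 1)*(p + 1)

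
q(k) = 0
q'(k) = 0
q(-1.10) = 0.00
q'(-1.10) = 0.00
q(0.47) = 0.00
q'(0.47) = 0.00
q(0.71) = 0.00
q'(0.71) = 0.00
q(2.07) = 0.00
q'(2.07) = 0.00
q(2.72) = 0.00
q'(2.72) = 0.00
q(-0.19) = 0.00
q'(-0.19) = 0.00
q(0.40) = 0.00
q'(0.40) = 0.00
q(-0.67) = 0.00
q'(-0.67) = 0.00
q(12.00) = 0.00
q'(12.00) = 0.00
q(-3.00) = 0.00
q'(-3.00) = 0.00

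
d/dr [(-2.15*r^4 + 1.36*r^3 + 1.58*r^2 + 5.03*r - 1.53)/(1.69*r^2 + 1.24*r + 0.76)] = (-7.267*r^5 - 5.6996*r^4 - 3.1632*r^3 - 3.4407*r^2 + 7.573*r + 5.72)/(2.8561*r^4 + 4.1912*r^3 + 4.1064*r^2 + 1.8848*r + 0.5776)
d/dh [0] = 0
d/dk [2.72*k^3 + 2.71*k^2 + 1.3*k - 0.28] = 8.16*k^2 + 5.42*k + 1.3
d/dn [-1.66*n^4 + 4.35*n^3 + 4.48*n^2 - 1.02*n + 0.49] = -6.64*n^3 + 13.05*n^2 + 8.96*n - 1.02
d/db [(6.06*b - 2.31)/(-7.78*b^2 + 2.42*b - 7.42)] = (47.1468*b^2 - 35.9436*b - 39.375)/(60.5284*b^4 - 37.6552*b^3 + 121.3116*b^2 - 35.9128*b + 55.0564)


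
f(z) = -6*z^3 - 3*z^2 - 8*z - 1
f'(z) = -18*z^2 - 6*z - 8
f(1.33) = -31.06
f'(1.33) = -47.82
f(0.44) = -5.61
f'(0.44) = -14.12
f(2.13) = -89.63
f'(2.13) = -102.44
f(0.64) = -8.92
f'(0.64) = -19.21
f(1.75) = -56.34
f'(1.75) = -73.62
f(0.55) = -7.31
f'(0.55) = -16.74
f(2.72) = -165.70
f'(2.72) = -157.49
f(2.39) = -119.17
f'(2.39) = -125.16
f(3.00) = -214.00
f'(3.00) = -188.00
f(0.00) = -1.00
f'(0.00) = -8.00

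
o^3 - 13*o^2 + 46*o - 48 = (o - 8)*(o - 3)*(o - 2)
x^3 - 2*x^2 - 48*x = x*(x - 8)*(x + 6)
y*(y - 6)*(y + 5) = y^3 - y^2 - 30*y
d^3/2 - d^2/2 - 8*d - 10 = (d/2 + 1)*(d - 5)*(d + 2)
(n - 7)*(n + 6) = n^2 - n - 42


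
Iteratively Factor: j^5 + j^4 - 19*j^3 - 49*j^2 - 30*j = (j - 5)*(j^4 + 6*j^3 + 11*j^2 + 6*j) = (j - 5)*(j + 2)*(j^3 + 4*j^2 + 3*j) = (j - 5)*(j + 2)*(j + 3)*(j^2 + j) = j*(j - 5)*(j + 2)*(j + 3)*(j + 1)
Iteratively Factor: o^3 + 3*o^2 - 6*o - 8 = (o + 4)*(o^2 - o - 2) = (o + 1)*(o + 4)*(o - 2)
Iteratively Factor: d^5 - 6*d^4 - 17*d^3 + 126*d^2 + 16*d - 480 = (d + 4)*(d^4 - 10*d^3 + 23*d^2 + 34*d - 120) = (d - 4)*(d + 4)*(d^3 - 6*d^2 - d + 30) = (d - 5)*(d - 4)*(d + 4)*(d^2 - d - 6) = (d - 5)*(d - 4)*(d - 3)*(d + 4)*(d + 2)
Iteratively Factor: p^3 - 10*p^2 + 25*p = (p - 5)*(p^2 - 5*p) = p*(p - 5)*(p - 5)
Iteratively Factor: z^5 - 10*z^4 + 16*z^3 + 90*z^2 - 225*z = (z + 3)*(z^4 - 13*z^3 + 55*z^2 - 75*z) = (z - 5)*(z + 3)*(z^3 - 8*z^2 + 15*z) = z*(z - 5)*(z + 3)*(z^2 - 8*z + 15) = z*(z - 5)^2*(z + 3)*(z - 3)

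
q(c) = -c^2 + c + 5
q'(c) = 1 - 2*c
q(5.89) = -23.80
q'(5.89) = -10.78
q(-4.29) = -17.69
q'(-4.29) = 9.58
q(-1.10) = 2.69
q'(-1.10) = 3.20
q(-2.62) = -4.48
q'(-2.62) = 6.24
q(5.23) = -17.12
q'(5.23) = -9.46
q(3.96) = -6.72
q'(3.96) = -6.92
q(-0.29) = 4.63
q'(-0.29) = 1.58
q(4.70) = -12.39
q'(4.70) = -8.40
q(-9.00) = -85.00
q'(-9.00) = 19.00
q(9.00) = -67.00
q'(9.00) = -17.00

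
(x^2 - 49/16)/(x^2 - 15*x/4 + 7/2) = (x + 7/4)/(x - 2)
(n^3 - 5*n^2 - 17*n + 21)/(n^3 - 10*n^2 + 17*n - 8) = (n^2 - 4*n - 21)/(n^2 - 9*n + 8)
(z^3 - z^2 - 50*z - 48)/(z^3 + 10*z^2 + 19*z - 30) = (z^2 - 7*z - 8)/(z^2 + 4*z - 5)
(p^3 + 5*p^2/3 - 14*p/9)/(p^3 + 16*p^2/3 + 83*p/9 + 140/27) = 3*p*(3*p - 2)/(9*p^2 + 27*p + 20)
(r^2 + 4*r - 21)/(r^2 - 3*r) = (r + 7)/r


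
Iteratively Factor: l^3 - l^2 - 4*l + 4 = (l - 1)*(l^2 - 4) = (l - 2)*(l - 1)*(l + 2)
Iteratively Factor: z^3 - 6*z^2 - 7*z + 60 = (z - 5)*(z^2 - z - 12) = (z - 5)*(z + 3)*(z - 4)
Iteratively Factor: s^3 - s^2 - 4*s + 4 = (s - 2)*(s^2 + s - 2) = (s - 2)*(s + 2)*(s - 1)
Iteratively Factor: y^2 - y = (y - 1)*(y)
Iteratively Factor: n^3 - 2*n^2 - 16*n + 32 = (n - 4)*(n^2 + 2*n - 8) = (n - 4)*(n - 2)*(n + 4)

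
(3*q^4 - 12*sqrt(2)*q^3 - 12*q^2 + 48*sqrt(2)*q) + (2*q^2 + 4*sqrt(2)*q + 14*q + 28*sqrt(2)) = 3*q^4 - 12*sqrt(2)*q^3 - 10*q^2 + 14*q + 52*sqrt(2)*q + 28*sqrt(2)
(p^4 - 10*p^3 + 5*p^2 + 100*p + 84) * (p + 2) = p^5 - 8*p^4 - 15*p^3 + 110*p^2 + 284*p + 168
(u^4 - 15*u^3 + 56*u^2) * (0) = 0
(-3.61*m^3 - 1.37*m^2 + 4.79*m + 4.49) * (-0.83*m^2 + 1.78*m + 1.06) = 2.9963*m^5 - 5.2887*m^4 - 10.2409*m^3 + 3.3473*m^2 + 13.0696*m + 4.7594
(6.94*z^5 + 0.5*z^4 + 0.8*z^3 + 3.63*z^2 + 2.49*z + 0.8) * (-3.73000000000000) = -25.8862*z^5 - 1.865*z^4 - 2.984*z^3 - 13.5399*z^2 - 9.2877*z - 2.984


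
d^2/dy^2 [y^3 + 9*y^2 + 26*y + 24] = 6*y + 18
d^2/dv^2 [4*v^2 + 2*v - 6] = 8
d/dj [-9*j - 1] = -9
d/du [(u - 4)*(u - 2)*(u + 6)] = 3*u^2 - 28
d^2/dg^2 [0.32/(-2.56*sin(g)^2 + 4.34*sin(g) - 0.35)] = (8.388608*sin(g)^4 - 10.665984*sin(g)^3 - 7.7024*sin(g)^2 + 21.818048*sin(g) - 11.481344)/(2.56*sin(g)^2 - 4.34*sin(g) + 0.35)^3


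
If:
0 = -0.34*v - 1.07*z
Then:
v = -3.14705882352941*z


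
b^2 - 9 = (b - 3)*(b + 3)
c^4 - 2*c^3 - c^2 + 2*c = c*(c - 2)*(c - 1)*(c + 1)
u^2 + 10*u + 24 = (u + 4)*(u + 6)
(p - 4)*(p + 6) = p^2 + 2*p - 24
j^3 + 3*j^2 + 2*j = j*(j + 1)*(j + 2)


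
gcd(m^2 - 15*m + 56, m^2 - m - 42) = m - 7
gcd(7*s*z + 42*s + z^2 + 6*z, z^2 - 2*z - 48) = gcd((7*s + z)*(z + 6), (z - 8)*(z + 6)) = z + 6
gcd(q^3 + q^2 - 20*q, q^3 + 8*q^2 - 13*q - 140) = q^2 + q - 20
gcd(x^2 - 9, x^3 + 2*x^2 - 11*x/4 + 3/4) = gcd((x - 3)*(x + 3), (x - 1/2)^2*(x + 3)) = x + 3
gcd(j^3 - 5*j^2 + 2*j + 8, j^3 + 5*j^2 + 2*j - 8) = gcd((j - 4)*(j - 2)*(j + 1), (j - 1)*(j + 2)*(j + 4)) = 1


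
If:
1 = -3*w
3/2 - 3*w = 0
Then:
No Solution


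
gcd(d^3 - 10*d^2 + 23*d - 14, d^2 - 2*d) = d - 2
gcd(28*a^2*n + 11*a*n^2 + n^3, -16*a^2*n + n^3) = 4*a*n + n^2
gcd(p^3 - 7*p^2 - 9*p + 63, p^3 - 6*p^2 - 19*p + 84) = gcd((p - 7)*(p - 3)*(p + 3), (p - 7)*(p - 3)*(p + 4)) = p^2 - 10*p + 21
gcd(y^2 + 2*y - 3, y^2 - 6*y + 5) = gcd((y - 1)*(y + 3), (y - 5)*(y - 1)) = y - 1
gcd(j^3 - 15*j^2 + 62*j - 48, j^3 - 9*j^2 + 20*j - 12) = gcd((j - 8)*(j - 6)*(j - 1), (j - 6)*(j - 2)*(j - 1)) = j^2 - 7*j + 6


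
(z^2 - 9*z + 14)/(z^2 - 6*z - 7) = (z - 2)/(z + 1)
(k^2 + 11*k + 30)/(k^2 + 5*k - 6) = (k + 5)/(k - 1)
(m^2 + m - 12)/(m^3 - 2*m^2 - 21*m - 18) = (-m^2 - m + 12)/(-m^3 + 2*m^2 + 21*m + 18)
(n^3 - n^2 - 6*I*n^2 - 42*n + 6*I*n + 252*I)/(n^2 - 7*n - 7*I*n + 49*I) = (n^2 + 6*n*(1 - I) - 36*I)/(n - 7*I)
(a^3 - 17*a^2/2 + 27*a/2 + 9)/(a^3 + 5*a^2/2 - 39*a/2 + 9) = (2*a^2 - 11*a - 6)/(2*a^2 + 11*a - 6)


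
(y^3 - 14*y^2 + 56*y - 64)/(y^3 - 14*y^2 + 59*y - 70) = (y^2 - 12*y + 32)/(y^2 - 12*y + 35)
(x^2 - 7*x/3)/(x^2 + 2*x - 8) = x*(3*x - 7)/(3*(x^2 + 2*x - 8))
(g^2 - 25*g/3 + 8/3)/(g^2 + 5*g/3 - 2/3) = (g - 8)/(g + 2)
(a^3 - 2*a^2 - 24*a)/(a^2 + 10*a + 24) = a*(a - 6)/(a + 6)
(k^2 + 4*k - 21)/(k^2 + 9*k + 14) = (k - 3)/(k + 2)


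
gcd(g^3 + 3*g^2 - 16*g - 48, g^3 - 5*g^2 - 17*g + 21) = g + 3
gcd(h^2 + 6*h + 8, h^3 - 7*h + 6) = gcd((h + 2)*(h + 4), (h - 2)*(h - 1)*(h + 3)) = 1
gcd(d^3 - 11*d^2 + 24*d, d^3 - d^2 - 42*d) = d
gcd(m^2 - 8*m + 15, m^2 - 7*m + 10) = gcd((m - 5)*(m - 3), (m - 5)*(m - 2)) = m - 5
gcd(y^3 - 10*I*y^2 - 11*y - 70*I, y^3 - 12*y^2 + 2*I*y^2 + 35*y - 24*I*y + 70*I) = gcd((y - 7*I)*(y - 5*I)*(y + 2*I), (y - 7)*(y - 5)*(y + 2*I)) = y + 2*I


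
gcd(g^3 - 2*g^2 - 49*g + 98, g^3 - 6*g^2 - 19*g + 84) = g - 7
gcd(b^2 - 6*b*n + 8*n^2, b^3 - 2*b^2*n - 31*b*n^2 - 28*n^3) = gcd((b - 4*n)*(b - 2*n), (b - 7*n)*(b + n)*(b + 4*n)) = 1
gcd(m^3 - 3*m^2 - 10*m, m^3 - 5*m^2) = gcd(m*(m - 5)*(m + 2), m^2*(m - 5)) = m^2 - 5*m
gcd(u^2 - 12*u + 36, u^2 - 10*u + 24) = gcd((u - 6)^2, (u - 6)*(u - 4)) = u - 6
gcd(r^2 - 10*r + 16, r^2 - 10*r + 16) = r^2 - 10*r + 16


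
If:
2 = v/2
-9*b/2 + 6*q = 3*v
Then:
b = 4*q/3 - 8/3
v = 4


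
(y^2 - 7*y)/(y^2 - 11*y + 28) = y/(y - 4)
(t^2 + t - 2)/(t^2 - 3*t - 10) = (t - 1)/(t - 5)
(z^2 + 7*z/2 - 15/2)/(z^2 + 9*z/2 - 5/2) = (2*z - 3)/(2*z - 1)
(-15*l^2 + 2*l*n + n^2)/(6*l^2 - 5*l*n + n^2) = (-5*l - n)/(2*l - n)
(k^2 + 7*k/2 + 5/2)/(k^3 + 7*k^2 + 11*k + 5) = (k + 5/2)/(k^2 + 6*k + 5)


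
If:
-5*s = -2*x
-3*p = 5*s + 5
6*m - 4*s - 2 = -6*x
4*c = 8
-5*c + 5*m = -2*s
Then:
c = 2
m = 106/43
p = 35/129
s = -50/43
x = -125/43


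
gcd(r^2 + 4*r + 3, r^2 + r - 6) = r + 3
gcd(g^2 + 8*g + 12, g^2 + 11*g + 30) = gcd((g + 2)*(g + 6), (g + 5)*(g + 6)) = g + 6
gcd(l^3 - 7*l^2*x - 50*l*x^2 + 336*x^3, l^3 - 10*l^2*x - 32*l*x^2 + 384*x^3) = -l + 8*x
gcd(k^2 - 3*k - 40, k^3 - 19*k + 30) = k + 5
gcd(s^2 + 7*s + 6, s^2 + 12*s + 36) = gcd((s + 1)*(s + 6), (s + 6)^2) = s + 6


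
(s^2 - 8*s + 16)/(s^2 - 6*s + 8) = (s - 4)/(s - 2)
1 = 1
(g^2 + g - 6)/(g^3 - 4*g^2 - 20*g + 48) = (g + 3)/(g^2 - 2*g - 24)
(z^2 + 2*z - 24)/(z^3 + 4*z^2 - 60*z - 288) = (z - 4)/(z^2 - 2*z - 48)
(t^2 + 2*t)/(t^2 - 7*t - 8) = t*(t + 2)/(t^2 - 7*t - 8)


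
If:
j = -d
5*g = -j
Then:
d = -j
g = -j/5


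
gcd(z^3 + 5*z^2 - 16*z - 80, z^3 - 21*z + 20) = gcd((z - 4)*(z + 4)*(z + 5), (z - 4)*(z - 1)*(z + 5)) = z^2 + z - 20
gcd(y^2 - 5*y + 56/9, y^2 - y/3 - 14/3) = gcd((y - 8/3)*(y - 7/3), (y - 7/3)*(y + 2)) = y - 7/3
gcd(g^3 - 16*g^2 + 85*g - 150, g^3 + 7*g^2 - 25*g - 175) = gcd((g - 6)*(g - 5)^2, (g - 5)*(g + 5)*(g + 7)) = g - 5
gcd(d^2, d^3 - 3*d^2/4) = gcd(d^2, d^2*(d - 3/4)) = d^2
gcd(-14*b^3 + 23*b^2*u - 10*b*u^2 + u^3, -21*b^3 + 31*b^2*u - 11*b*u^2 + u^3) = 7*b^2 - 8*b*u + u^2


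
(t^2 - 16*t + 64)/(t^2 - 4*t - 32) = (t - 8)/(t + 4)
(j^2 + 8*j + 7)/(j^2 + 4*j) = (j^2 + 8*j + 7)/(j*(j + 4))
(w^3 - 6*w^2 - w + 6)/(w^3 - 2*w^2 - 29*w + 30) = (w + 1)/(w + 5)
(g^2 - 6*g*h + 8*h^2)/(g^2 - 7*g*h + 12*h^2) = (g - 2*h)/(g - 3*h)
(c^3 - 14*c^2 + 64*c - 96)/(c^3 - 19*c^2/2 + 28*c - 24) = 2*(c - 6)/(2*c - 3)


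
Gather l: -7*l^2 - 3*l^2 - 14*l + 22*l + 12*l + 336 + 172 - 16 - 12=-10*l^2 + 20*l + 480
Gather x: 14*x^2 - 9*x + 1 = 14*x^2 - 9*x + 1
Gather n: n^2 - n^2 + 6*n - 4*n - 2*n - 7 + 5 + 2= 0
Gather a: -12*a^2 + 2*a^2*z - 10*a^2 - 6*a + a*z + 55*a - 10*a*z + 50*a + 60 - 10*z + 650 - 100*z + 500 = a^2*(2*z - 22) + a*(99 - 9*z) - 110*z + 1210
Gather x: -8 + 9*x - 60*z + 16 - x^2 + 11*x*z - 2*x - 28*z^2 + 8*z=-x^2 + x*(11*z + 7) - 28*z^2 - 52*z + 8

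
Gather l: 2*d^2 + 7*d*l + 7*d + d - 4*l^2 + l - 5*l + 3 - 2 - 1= 2*d^2 + 8*d - 4*l^2 + l*(7*d - 4)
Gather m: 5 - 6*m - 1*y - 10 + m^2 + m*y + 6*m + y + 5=m^2 + m*y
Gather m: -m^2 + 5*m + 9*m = -m^2 + 14*m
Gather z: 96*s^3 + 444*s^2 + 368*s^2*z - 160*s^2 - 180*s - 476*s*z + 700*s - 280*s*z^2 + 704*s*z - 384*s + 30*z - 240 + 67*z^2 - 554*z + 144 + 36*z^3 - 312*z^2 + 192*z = 96*s^3 + 284*s^2 + 136*s + 36*z^3 + z^2*(-280*s - 245) + z*(368*s^2 + 228*s - 332) - 96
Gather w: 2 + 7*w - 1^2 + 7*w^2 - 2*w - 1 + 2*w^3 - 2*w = 2*w^3 + 7*w^2 + 3*w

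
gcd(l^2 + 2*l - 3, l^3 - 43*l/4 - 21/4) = l + 3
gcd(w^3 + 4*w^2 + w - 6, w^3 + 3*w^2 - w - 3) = w^2 + 2*w - 3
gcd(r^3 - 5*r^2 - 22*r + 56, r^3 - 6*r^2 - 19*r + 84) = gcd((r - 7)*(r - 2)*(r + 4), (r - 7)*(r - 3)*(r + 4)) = r^2 - 3*r - 28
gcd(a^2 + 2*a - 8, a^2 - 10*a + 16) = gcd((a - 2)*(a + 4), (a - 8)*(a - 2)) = a - 2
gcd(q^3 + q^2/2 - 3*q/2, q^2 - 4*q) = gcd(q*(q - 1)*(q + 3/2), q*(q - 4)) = q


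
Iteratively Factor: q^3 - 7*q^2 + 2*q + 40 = (q - 4)*(q^2 - 3*q - 10) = (q - 5)*(q - 4)*(q + 2)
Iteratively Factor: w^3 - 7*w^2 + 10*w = (w - 2)*(w^2 - 5*w) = (w - 5)*(w - 2)*(w)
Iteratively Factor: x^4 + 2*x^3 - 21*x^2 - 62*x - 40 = (x + 4)*(x^3 - 2*x^2 - 13*x - 10) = (x - 5)*(x + 4)*(x^2 + 3*x + 2) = (x - 5)*(x + 1)*(x + 4)*(x + 2)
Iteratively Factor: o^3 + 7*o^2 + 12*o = (o + 4)*(o^2 + 3*o) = o*(o + 4)*(o + 3)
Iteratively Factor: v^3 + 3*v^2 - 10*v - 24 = (v + 4)*(v^2 - v - 6) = (v + 2)*(v + 4)*(v - 3)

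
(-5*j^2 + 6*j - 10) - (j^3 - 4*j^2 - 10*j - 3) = -j^3 - j^2 + 16*j - 7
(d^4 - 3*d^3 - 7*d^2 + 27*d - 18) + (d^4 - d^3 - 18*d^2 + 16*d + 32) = 2*d^4 - 4*d^3 - 25*d^2 + 43*d + 14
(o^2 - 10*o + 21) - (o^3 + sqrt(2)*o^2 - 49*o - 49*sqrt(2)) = -o^3 - sqrt(2)*o^2 + o^2 + 39*o + 21 + 49*sqrt(2)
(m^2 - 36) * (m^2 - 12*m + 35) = m^4 - 12*m^3 - m^2 + 432*m - 1260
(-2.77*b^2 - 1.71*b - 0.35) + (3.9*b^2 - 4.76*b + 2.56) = 1.13*b^2 - 6.47*b + 2.21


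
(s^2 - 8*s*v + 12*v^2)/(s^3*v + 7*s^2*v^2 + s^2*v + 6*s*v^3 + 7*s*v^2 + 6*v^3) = (s^2 - 8*s*v + 12*v^2)/(v*(s^3 + 7*s^2*v + s^2 + 6*s*v^2 + 7*s*v + 6*v^2))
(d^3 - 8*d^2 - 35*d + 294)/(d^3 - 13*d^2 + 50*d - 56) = (d^2 - d - 42)/(d^2 - 6*d + 8)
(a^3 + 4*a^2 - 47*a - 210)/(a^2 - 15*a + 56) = (a^2 + 11*a + 30)/(a - 8)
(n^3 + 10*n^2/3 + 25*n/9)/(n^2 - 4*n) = (9*n^2 + 30*n + 25)/(9*(n - 4))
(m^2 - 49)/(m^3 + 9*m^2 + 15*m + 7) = (m - 7)/(m^2 + 2*m + 1)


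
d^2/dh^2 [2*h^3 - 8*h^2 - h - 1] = 12*h - 16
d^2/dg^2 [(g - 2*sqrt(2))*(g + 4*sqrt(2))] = 2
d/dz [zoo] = 0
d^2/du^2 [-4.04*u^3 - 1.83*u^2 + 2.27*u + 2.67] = -24.24*u - 3.66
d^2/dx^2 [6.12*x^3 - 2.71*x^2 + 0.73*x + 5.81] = 36.72*x - 5.42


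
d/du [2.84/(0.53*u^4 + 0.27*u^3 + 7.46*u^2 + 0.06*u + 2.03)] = (-6.0208*u^3 - 2.3004*u^2 - 42.3728*u - 0.1704)/(0.53*u^4 + 0.27*u^3 + 7.46*u^2 + 0.06*u + 2.03)^2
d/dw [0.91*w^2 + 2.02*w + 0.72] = 1.82*w + 2.02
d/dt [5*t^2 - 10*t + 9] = 10*t - 10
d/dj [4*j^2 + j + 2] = 8*j + 1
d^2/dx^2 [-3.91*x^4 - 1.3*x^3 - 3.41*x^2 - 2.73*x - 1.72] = -46.92*x^2 - 7.8*x - 6.82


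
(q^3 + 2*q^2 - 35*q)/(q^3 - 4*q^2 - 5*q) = (q + 7)/(q + 1)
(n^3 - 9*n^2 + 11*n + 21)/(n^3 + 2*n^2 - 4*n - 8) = (n^3 - 9*n^2 + 11*n + 21)/(n^3 + 2*n^2 - 4*n - 8)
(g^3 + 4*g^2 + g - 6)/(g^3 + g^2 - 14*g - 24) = (g - 1)/(g - 4)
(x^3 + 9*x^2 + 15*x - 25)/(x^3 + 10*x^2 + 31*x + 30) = (x^2 + 4*x - 5)/(x^2 + 5*x + 6)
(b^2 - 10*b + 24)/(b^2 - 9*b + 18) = (b - 4)/(b - 3)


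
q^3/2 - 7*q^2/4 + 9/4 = (q/2 + 1/2)*(q - 3)*(q - 3/2)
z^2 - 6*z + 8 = (z - 4)*(z - 2)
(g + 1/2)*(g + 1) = g^2 + 3*g/2 + 1/2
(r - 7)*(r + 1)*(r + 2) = r^3 - 4*r^2 - 19*r - 14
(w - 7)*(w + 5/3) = w^2 - 16*w/3 - 35/3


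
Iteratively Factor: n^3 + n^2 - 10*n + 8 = (n + 4)*(n^2 - 3*n + 2) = (n - 1)*(n + 4)*(n - 2)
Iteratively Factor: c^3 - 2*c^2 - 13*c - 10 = (c + 1)*(c^2 - 3*c - 10) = (c + 1)*(c + 2)*(c - 5)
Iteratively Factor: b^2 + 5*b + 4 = (b + 1)*(b + 4)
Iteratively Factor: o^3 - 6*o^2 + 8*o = (o - 4)*(o^2 - 2*o) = o*(o - 4)*(o - 2)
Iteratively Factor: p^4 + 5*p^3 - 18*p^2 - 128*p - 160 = (p + 4)*(p^3 + p^2 - 22*p - 40) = (p + 4)^2*(p^2 - 3*p - 10) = (p - 5)*(p + 4)^2*(p + 2)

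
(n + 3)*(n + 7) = n^2 + 10*n + 21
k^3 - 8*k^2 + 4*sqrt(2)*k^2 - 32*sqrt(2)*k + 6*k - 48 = (k - 8)*(k + sqrt(2))*(k + 3*sqrt(2))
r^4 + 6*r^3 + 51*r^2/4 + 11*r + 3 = (r + 1/2)*(r + 3/2)*(r + 2)^2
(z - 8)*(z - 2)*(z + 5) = z^3 - 5*z^2 - 34*z + 80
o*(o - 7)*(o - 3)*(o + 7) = o^4 - 3*o^3 - 49*o^2 + 147*o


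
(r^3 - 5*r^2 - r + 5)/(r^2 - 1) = r - 5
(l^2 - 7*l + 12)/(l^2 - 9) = (l - 4)/(l + 3)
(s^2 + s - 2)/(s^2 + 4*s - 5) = (s + 2)/(s + 5)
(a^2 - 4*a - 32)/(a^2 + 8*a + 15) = (a^2 - 4*a - 32)/(a^2 + 8*a + 15)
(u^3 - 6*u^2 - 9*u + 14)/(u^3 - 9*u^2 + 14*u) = (u^2 + u - 2)/(u*(u - 2))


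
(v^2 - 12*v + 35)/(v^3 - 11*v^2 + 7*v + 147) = (v - 5)/(v^2 - 4*v - 21)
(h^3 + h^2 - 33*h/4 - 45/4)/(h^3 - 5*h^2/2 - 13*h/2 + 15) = (h + 3/2)/(h - 2)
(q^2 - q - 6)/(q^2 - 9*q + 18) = (q + 2)/(q - 6)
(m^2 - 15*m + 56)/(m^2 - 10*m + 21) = (m - 8)/(m - 3)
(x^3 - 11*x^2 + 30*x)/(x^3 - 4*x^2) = (x^2 - 11*x + 30)/(x*(x - 4))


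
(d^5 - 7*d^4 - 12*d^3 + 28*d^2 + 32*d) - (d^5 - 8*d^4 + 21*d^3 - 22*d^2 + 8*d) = d^4 - 33*d^3 + 50*d^2 + 24*d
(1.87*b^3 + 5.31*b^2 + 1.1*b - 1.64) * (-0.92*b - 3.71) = -1.7204*b^4 - 11.8229*b^3 - 20.7121*b^2 - 2.5722*b + 6.0844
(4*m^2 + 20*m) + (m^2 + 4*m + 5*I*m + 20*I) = 5*m^2 + 24*m + 5*I*m + 20*I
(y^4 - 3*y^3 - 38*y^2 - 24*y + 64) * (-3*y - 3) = -3*y^5 + 6*y^4 + 123*y^3 + 186*y^2 - 120*y - 192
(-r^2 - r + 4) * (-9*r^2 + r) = 9*r^4 + 8*r^3 - 37*r^2 + 4*r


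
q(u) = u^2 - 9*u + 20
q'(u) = 2*u - 9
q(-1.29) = 33.27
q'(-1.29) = -11.58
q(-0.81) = 27.95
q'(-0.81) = -10.62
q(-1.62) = 37.20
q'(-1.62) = -12.24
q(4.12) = -0.11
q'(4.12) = -0.76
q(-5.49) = 99.55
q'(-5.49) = -19.98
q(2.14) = 5.32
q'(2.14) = -4.72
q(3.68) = 0.42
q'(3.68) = -1.64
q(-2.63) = 50.59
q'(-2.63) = -14.26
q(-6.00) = 110.00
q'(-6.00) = -21.00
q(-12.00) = 272.00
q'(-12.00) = -33.00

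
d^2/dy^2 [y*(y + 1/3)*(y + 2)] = 6*y + 14/3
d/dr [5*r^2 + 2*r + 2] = 10*r + 2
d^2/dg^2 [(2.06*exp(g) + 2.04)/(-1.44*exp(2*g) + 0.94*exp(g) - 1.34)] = (-4.271616*exp(4*g) - 19.708992*exp(3*g) + 32.133888*exp(2*g) + 11.348216*exp(g) - 6.26852)*exp(g)/(2.985984*exp(6*g) - 5.847552*exp(5*g) + 12.153024*exp(4*g) - 11.713528*exp(3*g) + 11.309064*exp(2*g) - 5.063592*exp(g) + 2.406104)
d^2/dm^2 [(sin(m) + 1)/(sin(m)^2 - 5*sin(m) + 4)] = (-sin(m)^4 - 10*sin(m)^3 + 31*sin(m)^2 + 8*sin(m) - 82)/((sin(m) - 4)^3*(sin(m) - 1)^2)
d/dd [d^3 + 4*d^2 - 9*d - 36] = 3*d^2 + 8*d - 9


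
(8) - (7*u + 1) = 7 - 7*u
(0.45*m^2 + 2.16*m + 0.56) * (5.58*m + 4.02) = 2.511*m^3 + 13.8618*m^2 + 11.808*m + 2.2512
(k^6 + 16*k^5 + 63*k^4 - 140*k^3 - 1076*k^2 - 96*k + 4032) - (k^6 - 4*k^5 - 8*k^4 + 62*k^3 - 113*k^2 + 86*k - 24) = 20*k^5 + 71*k^4 - 202*k^3 - 963*k^2 - 182*k + 4056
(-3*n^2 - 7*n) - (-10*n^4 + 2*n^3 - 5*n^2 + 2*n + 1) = 10*n^4 - 2*n^3 + 2*n^2 - 9*n - 1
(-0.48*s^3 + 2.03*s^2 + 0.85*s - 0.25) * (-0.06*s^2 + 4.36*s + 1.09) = 0.0288*s^5 - 2.2146*s^4 + 8.2766*s^3 + 5.9337*s^2 - 0.1635*s - 0.2725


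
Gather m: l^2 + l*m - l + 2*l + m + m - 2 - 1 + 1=l^2 + l + m*(l + 2) - 2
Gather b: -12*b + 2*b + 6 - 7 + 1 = -10*b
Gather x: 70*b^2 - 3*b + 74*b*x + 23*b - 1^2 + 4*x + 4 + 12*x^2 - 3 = 70*b^2 + 20*b + 12*x^2 + x*(74*b + 4)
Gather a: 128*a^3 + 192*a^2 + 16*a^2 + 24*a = 128*a^3 + 208*a^2 + 24*a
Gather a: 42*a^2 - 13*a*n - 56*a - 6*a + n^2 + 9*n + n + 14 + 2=42*a^2 + a*(-13*n - 62) + n^2 + 10*n + 16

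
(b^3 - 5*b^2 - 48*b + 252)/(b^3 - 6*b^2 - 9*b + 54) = (b^2 + b - 42)/(b^2 - 9)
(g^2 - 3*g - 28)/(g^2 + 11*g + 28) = (g - 7)/(g + 7)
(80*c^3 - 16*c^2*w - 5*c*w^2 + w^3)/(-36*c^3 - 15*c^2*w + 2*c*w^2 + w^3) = (-20*c^2 - c*w + w^2)/(9*c^2 + 6*c*w + w^2)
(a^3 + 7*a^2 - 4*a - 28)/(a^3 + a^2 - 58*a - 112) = (a - 2)/(a - 8)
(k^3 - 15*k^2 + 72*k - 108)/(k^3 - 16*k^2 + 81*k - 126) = (k - 6)/(k - 7)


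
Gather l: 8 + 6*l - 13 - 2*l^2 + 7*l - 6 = -2*l^2 + 13*l - 11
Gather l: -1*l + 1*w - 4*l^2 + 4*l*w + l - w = -4*l^2 + 4*l*w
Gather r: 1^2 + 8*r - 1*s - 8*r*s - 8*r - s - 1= -8*r*s - 2*s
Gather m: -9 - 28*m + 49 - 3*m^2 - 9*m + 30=-3*m^2 - 37*m + 70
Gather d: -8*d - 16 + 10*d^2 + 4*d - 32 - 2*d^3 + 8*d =-2*d^3 + 10*d^2 + 4*d - 48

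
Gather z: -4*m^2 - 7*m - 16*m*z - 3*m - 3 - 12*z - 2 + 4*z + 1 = -4*m^2 - 10*m + z*(-16*m - 8) - 4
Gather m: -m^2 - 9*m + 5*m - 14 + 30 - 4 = -m^2 - 4*m + 12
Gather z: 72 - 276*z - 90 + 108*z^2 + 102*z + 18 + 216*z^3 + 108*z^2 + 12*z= 216*z^3 + 216*z^2 - 162*z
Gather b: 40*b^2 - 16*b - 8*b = 40*b^2 - 24*b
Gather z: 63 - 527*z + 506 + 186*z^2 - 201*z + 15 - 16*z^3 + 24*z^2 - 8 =-16*z^3 + 210*z^2 - 728*z + 576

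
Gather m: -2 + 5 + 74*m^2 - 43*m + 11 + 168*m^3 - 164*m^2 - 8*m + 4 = 168*m^3 - 90*m^2 - 51*m + 18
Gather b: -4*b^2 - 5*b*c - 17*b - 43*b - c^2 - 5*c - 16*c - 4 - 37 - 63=-4*b^2 + b*(-5*c - 60) - c^2 - 21*c - 104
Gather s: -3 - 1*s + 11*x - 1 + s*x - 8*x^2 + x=s*(x - 1) - 8*x^2 + 12*x - 4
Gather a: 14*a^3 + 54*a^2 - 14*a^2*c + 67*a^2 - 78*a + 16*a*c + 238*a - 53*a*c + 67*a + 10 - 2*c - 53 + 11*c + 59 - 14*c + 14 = 14*a^3 + a^2*(121 - 14*c) + a*(227 - 37*c) - 5*c + 30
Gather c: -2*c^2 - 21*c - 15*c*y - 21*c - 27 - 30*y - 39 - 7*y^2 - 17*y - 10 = -2*c^2 + c*(-15*y - 42) - 7*y^2 - 47*y - 76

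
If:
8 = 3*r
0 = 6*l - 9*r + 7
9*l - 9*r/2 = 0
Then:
No Solution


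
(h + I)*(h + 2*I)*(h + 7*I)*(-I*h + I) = -I*h^4 + 10*h^3 + I*h^3 - 10*h^2 + 23*I*h^2 - 14*h - 23*I*h + 14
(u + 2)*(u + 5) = u^2 + 7*u + 10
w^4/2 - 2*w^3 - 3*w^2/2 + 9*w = w*(w/2 + 1)*(w - 3)^2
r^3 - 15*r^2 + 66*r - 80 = (r - 8)*(r - 5)*(r - 2)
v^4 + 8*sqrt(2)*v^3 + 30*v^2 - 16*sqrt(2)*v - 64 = (v - sqrt(2))*(v + sqrt(2))*(v + 4*sqrt(2))^2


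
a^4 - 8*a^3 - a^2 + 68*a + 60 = (a - 6)*(a - 5)*(a + 1)*(a + 2)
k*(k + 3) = k^2 + 3*k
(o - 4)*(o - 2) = o^2 - 6*o + 8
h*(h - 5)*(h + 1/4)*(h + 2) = h^4 - 11*h^3/4 - 43*h^2/4 - 5*h/2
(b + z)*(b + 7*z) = b^2 + 8*b*z + 7*z^2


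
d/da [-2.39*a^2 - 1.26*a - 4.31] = -4.78*a - 1.26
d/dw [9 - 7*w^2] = -14*w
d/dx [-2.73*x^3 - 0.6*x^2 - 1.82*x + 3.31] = -8.19*x^2 - 1.2*x - 1.82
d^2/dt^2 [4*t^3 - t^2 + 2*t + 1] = 24*t - 2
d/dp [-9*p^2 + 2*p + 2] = 2 - 18*p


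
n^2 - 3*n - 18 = (n - 6)*(n + 3)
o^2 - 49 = (o - 7)*(o + 7)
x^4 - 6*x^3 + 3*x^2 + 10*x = x*(x - 5)*(x - 2)*(x + 1)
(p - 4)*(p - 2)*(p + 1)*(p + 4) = p^4 - p^3 - 18*p^2 + 16*p + 32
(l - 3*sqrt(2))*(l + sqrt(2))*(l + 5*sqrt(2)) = l^3 + 3*sqrt(2)*l^2 - 26*l - 30*sqrt(2)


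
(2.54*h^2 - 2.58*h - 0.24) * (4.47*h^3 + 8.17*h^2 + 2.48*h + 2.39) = 11.3538*h^5 + 9.2192*h^4 - 15.8522*h^3 - 2.2886*h^2 - 6.7614*h - 0.5736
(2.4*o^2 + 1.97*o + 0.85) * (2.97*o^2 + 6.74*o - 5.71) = 7.128*o^4 + 22.0269*o^3 + 2.0983*o^2 - 5.5197*o - 4.8535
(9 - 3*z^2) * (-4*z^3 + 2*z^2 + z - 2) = 12*z^5 - 6*z^4 - 39*z^3 + 24*z^2 + 9*z - 18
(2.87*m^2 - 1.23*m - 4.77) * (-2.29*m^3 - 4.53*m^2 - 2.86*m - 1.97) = -6.5723*m^5 - 10.1844*m^4 + 8.287*m^3 + 19.472*m^2 + 16.0653*m + 9.3969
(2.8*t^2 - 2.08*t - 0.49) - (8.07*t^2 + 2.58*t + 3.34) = -5.27*t^2 - 4.66*t - 3.83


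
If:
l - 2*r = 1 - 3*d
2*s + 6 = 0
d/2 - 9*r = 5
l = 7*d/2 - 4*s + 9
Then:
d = -76/23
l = 217/23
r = -17/23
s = -3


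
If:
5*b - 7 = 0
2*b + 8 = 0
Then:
No Solution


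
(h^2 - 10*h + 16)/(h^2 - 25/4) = 4*(h^2 - 10*h + 16)/(4*h^2 - 25)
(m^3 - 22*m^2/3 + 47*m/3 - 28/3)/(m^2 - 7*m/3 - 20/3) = (3*m^2 - 10*m + 7)/(3*m + 5)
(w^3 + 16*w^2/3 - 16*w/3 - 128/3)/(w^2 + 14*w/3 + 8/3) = (3*w^2 + 4*w - 32)/(3*w + 2)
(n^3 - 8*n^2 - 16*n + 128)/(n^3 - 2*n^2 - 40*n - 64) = (n - 4)/(n + 2)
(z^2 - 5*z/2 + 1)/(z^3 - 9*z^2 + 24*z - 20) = (z - 1/2)/(z^2 - 7*z + 10)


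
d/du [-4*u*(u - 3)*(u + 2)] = -12*u^2 + 8*u + 24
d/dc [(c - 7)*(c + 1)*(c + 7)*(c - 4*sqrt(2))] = 4*c^3 - 12*sqrt(2)*c^2 + 3*c^2 - 98*c - 8*sqrt(2)*c - 49 + 196*sqrt(2)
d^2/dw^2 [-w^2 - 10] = -2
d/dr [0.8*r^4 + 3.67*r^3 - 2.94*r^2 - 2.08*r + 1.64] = 3.2*r^3 + 11.01*r^2 - 5.88*r - 2.08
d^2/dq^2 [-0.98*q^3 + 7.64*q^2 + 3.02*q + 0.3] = 15.28 - 5.88*q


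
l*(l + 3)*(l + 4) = l^3 + 7*l^2 + 12*l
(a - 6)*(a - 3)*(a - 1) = a^3 - 10*a^2 + 27*a - 18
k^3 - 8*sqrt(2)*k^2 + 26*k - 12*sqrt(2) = (k - 6*sqrt(2))*(k - sqrt(2))^2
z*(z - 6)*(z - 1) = z^3 - 7*z^2 + 6*z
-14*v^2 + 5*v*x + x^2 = (-2*v + x)*(7*v + x)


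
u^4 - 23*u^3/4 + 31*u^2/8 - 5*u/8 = u*(u - 5)*(u - 1/2)*(u - 1/4)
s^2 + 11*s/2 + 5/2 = (s + 1/2)*(s + 5)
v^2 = v^2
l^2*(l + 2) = l^3 + 2*l^2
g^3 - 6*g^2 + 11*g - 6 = (g - 3)*(g - 2)*(g - 1)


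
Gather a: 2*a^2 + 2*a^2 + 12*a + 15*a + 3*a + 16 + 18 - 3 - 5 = 4*a^2 + 30*a + 26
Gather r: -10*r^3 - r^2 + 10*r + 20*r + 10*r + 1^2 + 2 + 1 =-10*r^3 - r^2 + 40*r + 4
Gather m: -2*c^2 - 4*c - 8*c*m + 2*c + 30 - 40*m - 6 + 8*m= -2*c^2 - 2*c + m*(-8*c - 32) + 24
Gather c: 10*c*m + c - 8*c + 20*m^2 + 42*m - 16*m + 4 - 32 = c*(10*m - 7) + 20*m^2 + 26*m - 28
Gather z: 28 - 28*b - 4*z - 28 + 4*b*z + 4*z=4*b*z - 28*b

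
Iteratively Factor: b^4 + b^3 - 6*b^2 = (b + 3)*(b^3 - 2*b^2) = (b - 2)*(b + 3)*(b^2) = b*(b - 2)*(b + 3)*(b)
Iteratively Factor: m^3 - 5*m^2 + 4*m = (m - 4)*(m^2 - m) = (m - 4)*(m - 1)*(m)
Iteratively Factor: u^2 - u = (u)*(u - 1)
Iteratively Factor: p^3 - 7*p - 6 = (p - 3)*(p^2 + 3*p + 2) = (p - 3)*(p + 1)*(p + 2)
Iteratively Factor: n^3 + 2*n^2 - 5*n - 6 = (n + 1)*(n^2 + n - 6) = (n - 2)*(n + 1)*(n + 3)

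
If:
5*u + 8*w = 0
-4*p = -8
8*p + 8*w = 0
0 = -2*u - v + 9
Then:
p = 2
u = 16/5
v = 13/5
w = -2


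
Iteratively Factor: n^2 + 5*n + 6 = (n + 2)*(n + 3)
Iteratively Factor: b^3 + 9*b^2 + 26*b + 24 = (b + 2)*(b^2 + 7*b + 12) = (b + 2)*(b + 4)*(b + 3)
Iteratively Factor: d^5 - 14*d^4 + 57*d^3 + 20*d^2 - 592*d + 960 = (d - 4)*(d^4 - 10*d^3 + 17*d^2 + 88*d - 240) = (d - 4)*(d + 3)*(d^3 - 13*d^2 + 56*d - 80) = (d - 4)^2*(d + 3)*(d^2 - 9*d + 20) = (d - 5)*(d - 4)^2*(d + 3)*(d - 4)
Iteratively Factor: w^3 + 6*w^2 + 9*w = (w)*(w^2 + 6*w + 9) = w*(w + 3)*(w + 3)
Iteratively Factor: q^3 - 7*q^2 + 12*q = (q - 4)*(q^2 - 3*q) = (q - 4)*(q - 3)*(q)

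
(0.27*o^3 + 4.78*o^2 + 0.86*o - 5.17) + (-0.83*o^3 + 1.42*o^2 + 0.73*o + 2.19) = -0.56*o^3 + 6.2*o^2 + 1.59*o - 2.98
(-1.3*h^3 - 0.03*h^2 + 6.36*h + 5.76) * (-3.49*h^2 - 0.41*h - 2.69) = 4.537*h^5 + 0.6377*h^4 - 18.6871*h^3 - 22.6293*h^2 - 19.47*h - 15.4944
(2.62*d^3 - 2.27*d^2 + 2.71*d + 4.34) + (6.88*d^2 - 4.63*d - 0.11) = 2.62*d^3 + 4.61*d^2 - 1.92*d + 4.23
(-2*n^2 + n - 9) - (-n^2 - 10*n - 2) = -n^2 + 11*n - 7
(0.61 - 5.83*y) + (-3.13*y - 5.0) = -8.96*y - 4.39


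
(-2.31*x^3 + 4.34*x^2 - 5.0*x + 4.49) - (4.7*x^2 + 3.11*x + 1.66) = -2.31*x^3 - 0.36*x^2 - 8.11*x + 2.83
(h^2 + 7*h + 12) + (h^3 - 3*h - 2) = h^3 + h^2 + 4*h + 10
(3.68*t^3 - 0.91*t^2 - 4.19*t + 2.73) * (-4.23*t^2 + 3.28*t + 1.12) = -15.5664*t^5 + 15.9197*t^4 + 18.8605*t^3 - 26.3103*t^2 + 4.2616*t + 3.0576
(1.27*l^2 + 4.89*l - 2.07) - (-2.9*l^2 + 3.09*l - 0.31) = 4.17*l^2 + 1.8*l - 1.76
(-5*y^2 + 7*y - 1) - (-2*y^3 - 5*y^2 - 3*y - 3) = 2*y^3 + 10*y + 2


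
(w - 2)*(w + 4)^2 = w^3 + 6*w^2 - 32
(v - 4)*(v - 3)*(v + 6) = v^3 - v^2 - 30*v + 72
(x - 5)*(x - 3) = x^2 - 8*x + 15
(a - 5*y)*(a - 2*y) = a^2 - 7*a*y + 10*y^2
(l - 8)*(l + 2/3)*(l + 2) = l^3 - 16*l^2/3 - 20*l - 32/3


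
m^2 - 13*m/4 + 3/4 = (m - 3)*(m - 1/4)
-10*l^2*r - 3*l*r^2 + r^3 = r*(-5*l + r)*(2*l + r)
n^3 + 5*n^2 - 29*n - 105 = (n - 5)*(n + 3)*(n + 7)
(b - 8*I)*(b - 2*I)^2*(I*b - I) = I*b^4 + 12*b^3 - I*b^3 - 12*b^2 - 36*I*b^2 - 32*b + 36*I*b + 32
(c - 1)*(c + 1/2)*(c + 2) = c^3 + 3*c^2/2 - 3*c/2 - 1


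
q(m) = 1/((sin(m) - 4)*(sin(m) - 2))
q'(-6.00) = 0.13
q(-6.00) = 0.16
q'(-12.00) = 0.16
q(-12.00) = 0.20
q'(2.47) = -0.17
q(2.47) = 0.21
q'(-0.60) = 0.04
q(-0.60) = 0.09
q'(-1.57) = 0.00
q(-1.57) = 0.07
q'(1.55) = 0.01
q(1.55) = 0.33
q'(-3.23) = -0.10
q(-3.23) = 0.13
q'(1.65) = -0.03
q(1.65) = 0.33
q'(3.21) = -0.09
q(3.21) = 0.12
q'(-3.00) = -0.08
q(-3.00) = 0.11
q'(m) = -cos(m)/((sin(m) - 4)*(sin(m) - 2)^2) - cos(m)/((sin(m) - 4)^2*(sin(m) - 2)) = 2*(3 - sin(m))*cos(m)/((sin(m) - 4)^2*(sin(m) - 2)^2)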